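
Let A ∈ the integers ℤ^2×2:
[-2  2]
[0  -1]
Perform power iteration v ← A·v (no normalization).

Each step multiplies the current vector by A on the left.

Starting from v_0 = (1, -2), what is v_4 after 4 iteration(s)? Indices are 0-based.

v_4 = (76, -2)

v_0 = (1, -2).
v_1 = A·v_0 = (-6, 2).
v_2 = A·v_1 = (16, -2).
v_3 = A·v_2 = (-36, 2).
v_4 = A·v_3 = (76, -2).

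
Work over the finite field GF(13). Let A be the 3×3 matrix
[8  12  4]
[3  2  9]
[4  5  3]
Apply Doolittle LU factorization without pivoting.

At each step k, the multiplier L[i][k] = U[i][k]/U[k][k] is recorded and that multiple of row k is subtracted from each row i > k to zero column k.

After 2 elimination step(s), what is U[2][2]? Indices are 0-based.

U[2][2] = 11

k=0: U[0][0]=8
  eliminate (1,0): mult=2, new row 1: (0, 4, 1); set L[1][0]=2
  eliminate (2,0): mult=7, new row 2: (0, 12, 1); set L[2][0]=7
k=1: U[1][1]=4
  eliminate (2,1): mult=3, new row 2: (0, 0, 11); set L[2][1]=3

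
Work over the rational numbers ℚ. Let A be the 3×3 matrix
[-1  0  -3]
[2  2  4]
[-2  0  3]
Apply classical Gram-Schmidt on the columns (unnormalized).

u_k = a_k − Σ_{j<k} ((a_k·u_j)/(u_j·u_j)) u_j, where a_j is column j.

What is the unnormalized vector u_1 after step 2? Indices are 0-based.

u_1 = (4/9, 10/9, 8/9)

Step 1: u_0 = a_0 = (-1, 2, -2).
Step 2: u_1 = a_1 − (4/9)·u_0 = (4/9, 10/9, 8/9).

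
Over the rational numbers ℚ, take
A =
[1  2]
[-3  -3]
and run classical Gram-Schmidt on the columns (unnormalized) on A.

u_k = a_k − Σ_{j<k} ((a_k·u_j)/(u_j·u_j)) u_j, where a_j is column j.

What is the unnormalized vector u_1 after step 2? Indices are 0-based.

Step 1: u_0 = a_0 = (1, -3).
Step 2: u_1 = a_1 − (11/10)·u_0 = (9/10, 3/10).

u_1 = (9/10, 3/10)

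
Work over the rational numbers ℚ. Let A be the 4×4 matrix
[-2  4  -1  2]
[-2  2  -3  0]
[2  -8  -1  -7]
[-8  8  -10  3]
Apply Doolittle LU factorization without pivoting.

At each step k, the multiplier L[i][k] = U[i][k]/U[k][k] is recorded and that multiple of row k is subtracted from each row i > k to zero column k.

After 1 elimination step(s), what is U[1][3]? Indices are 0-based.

k=0: U[0][0]=-2
  eliminate (1,0): mult=1, new row 1: (0, -2, -2, -2); set L[1][0]=1
  eliminate (2,0): mult=-1, new row 2: (0, -4, -2, -5); set L[2][0]=-1
  eliminate (3,0): mult=4, new row 3: (0, -8, -6, -5); set L[3][0]=4

U[1][3] = -2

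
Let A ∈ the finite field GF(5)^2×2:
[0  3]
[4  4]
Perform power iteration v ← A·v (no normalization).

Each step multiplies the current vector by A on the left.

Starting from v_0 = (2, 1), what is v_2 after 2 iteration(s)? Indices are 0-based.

v_2 = (1, 0)

v_0 = (2, 1).
v_1 = A·v_0 = (3, 2).
v_2 = A·v_1 = (1, 0).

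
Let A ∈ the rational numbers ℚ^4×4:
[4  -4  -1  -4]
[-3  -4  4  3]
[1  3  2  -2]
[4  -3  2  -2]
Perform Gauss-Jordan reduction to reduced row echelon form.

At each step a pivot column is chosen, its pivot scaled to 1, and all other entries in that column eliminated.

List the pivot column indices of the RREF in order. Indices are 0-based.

pivot columns: 0, 1, 2, 3

[1] R0 /= 4  ⇒  (1, -1, -1/4, -1)
     R1 -= -3·R0  ⇒  (0, -7, 13/4, 0)
     R2 -= 1·R0  ⇒  (0, 4, 9/4, -1)
     R3 -= 4·R0  ⇒  (0, 1, 3, 2)
[2] R1 /= -7  ⇒  (0, 1, -13/28, 0)
     R0 -= -1·R1  ⇒  (1, 0, -5/7, -1)
     R2 -= 4·R1  ⇒  (0, 0, 115/28, -1)
     R3 -= 1·R1  ⇒  (0, 0, 97/28, 2)
[3] R2 /= 115/28  ⇒  (0, 0, 1, -28/115)
     R0 -= -5/7·R2  ⇒  (1, 0, 0, -27/23)
     R1 -= -13/28·R2  ⇒  (0, 1, 0, -13/115)
     R3 -= 97/28·R2  ⇒  (0, 0, 0, 327/115)
[4] R3 /= 327/115  ⇒  (0, 0, 0, 1)
     R0 -= -27/23·R3  ⇒  (1, 0, 0, 0)
     R1 -= -13/115·R3  ⇒  (0, 1, 0, 0)
     R2 -= -28/115·R3  ⇒  (0, 0, 1, 0)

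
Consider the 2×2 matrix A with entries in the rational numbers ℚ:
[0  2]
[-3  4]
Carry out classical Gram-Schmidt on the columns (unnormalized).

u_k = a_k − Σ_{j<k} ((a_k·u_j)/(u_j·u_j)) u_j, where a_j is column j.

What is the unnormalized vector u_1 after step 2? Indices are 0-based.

Step 1: u_0 = a_0 = (0, -3).
Step 2: u_1 = a_1 − (-4/3)·u_0 = (2, 0).

u_1 = (2, 0)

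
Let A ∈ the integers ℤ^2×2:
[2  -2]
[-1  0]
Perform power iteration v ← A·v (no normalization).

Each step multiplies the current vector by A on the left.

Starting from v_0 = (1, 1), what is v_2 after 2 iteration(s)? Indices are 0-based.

v_0 = (1, 1).
v_1 = A·v_0 = (0, -1).
v_2 = A·v_1 = (2, 0).

v_2 = (2, 0)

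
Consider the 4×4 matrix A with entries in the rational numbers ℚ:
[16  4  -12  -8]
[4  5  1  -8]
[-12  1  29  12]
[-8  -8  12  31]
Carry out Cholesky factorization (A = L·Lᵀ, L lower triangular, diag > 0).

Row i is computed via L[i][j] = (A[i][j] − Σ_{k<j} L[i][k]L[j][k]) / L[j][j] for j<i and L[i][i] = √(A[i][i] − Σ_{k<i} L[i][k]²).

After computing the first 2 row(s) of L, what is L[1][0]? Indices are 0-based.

Step 1: L[0][0] = √(16) = 4.
  L[1][0] = (4) / L[0][0] = 1.
Step 2: L[1][1] = √(4) = 2.

L[1][0] = 1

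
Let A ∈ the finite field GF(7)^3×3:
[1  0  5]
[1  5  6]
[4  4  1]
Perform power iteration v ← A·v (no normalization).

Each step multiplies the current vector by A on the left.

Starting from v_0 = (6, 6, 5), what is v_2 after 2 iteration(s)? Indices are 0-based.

v_0 = (6, 6, 5).
v_1 = A·v_0 = (3, 3, 4).
v_2 = A·v_1 = (2, 0, 0).

v_2 = (2, 0, 0)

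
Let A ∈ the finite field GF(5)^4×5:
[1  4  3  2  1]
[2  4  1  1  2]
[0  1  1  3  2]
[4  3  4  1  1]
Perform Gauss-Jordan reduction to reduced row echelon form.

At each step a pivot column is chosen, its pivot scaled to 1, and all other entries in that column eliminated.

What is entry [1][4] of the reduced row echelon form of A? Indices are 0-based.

pivot(0,0)=1: scale R0 → (1, 4, 3, 2, 1)
  clear (1,0): R1 −= (2)R0 → (0, 1, 0, 2, 0)
  clear (3,0): R3 −= (4)R0 → (0, 2, 2, 3, 2)
pivot(1,1)=1: scale R1 → (0, 1, 0, 2, 0)
  clear (0,1): R0 −= (4)R1 → (1, 0, 3, 4, 1)
  clear (2,1): R2 −= (1)R1 → (0, 0, 1, 1, 2)
  clear (3,1): R3 −= (2)R1 → (0, 0, 2, 4, 2)
pivot(2,2)=1: scale R2 → (0, 0, 1, 1, 2)
  clear (0,2): R0 −= (3)R2 → (1, 0, 0, 1, 0)
  clear (3,2): R3 −= (2)R2 → (0, 0, 0, 2, 3)
pivot(3,3)=2: scale R3 → (0, 0, 0, 1, 4)
  clear (0,3): R0 −= (1)R3 → (1, 0, 0, 0, 1)
  clear (1,3): R1 −= (2)R3 → (0, 1, 0, 0, 2)
  clear (2,3): R2 −= (1)R3 → (0, 0, 1, 0, 3)

M[1][4] = 2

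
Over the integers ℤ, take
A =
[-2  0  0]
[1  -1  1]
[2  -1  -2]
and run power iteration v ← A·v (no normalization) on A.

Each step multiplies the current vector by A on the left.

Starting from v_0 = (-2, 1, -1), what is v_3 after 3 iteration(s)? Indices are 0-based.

v_0 = (-2, 1, -1).
v_1 = A·v_0 = (4, -4, -3).
v_2 = A·v_1 = (-8, 5, 18).
v_3 = A·v_2 = (16, 5, -57).

v_3 = (16, 5, -57)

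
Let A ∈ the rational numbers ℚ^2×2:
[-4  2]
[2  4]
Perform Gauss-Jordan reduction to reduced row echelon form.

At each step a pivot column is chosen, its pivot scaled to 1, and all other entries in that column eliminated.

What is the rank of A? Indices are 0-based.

rank = 2

pivot(0,0)=-4: scale R0 → (1, -1/2)
  clear (1,0): R1 −= (2)R0 → (0, 5)
pivot(1,1)=5: scale R1 → (0, 1)
  clear (0,1): R0 −= (-1/2)R1 → (1, 0)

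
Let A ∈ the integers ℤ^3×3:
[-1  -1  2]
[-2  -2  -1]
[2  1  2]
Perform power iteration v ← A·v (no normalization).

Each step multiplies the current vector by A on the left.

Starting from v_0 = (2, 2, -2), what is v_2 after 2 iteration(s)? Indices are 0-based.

v_0 = (2, 2, -2).
v_1 = A·v_0 = (-8, -6, 2).
v_2 = A·v_1 = (18, 26, -18).

v_2 = (18, 26, -18)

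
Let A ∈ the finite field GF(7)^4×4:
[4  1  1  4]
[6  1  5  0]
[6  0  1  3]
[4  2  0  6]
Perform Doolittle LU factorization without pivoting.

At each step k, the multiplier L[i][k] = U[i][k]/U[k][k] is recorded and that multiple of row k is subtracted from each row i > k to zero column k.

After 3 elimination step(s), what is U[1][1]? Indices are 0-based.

[col 0] pivot 4
  R1 -= 5*R0 → (0, 3, 0, 1)  (L[1][0] := 5)
  R2 -= 5*R0 → (0, 2, 3, 4)  (L[2][0] := 5)
  R3 -= 1*R0 → (0, 1, 6, 2)  (L[3][0] := 1)
[col 1] pivot 3
  R2 -= 3*R1 → (0, 0, 3, 1)  (L[2][1] := 3)
  R3 -= 5*R1 → (0, 0, 6, 4)  (L[3][1] := 5)
[col 2] pivot 3
  R3 -= 2*R2 → (0, 0, 0, 2)  (L[3][2] := 2)

U[1][1] = 3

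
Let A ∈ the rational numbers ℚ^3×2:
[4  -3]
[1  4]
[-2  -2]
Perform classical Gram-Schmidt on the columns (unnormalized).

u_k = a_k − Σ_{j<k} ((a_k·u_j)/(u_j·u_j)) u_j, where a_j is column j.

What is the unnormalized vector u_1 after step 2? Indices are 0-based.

u_1 = (-47/21, 88/21, -50/21)

Step 1: u_0 = a_0 = (4, 1, -2).
Step 2: u_1 = a_1 − (-4/21)·u_0 = (-47/21, 88/21, -50/21).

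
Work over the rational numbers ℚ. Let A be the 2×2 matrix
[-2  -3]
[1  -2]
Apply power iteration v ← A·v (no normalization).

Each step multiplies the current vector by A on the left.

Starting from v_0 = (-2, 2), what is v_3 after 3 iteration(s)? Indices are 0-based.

v_3 = (-74, 2)

v_0 = (-2, 2).
v_1 = A·v_0 = (-2, -6).
v_2 = A·v_1 = (22, 10).
v_3 = A·v_2 = (-74, 2).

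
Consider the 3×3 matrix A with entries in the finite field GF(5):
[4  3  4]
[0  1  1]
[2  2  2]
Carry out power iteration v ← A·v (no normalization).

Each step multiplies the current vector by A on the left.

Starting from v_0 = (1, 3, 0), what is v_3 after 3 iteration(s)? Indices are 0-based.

v_3 = (2, 4, 4)

v_0 = (1, 3, 0).
v_1 = A·v_0 = (3, 3, 3).
v_2 = A·v_1 = (3, 1, 3).
v_3 = A·v_2 = (2, 4, 4).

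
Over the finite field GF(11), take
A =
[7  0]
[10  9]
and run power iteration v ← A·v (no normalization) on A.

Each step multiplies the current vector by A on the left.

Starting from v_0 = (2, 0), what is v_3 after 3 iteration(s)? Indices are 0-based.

v_3 = (4, 10)

v_0 = (2, 0).
v_1 = A·v_0 = (3, 9).
v_2 = A·v_1 = (10, 1).
v_3 = A·v_2 = (4, 10).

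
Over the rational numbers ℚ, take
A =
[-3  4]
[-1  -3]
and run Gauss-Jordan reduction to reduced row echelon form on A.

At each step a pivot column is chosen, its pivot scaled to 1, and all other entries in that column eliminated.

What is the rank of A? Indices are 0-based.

pivot(0,0)=-3: scale R0 → (1, -4/3)
  clear (1,0): R1 −= (-1)R0 → (0, -13/3)
pivot(1,1)=-13/3: scale R1 → (0, 1)
  clear (0,1): R0 −= (-4/3)R1 → (1, 0)

rank = 2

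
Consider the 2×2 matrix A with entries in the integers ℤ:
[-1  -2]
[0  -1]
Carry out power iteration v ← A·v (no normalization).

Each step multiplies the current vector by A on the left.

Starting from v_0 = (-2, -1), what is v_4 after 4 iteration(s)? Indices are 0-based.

v_0 = (-2, -1).
v_1 = A·v_0 = (4, 1).
v_2 = A·v_1 = (-6, -1).
v_3 = A·v_2 = (8, 1).
v_4 = A·v_3 = (-10, -1).

v_4 = (-10, -1)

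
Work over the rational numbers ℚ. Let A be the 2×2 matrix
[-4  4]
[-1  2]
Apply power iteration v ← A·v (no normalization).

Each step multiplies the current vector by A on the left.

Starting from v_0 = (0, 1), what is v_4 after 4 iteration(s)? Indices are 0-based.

v_4 = (-96, -16)

v_0 = (0, 1).
v_1 = A·v_0 = (4, 2).
v_2 = A·v_1 = (-8, 0).
v_3 = A·v_2 = (32, 8).
v_4 = A·v_3 = (-96, -16).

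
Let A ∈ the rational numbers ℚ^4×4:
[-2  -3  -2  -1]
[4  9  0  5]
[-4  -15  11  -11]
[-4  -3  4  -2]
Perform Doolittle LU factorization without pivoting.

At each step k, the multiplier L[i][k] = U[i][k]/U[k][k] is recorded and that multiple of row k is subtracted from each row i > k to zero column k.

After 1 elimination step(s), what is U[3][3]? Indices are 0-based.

k=0: U[0][0]=-2
  eliminate (1,0): mult=-2, new row 1: (0, 3, -4, 3); set L[1][0]=-2
  eliminate (2,0): mult=2, new row 2: (0, -9, 15, -9); set L[2][0]=2
  eliminate (3,0): mult=2, new row 3: (0, 3, 8, 0); set L[3][0]=2

U[3][3] = 0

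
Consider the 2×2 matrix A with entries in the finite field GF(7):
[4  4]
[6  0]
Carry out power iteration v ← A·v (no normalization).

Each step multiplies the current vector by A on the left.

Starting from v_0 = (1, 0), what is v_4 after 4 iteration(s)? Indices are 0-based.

v_4 = (3, 3)

v_0 = (1, 0).
v_1 = A·v_0 = (4, 6).
v_2 = A·v_1 = (5, 3).
v_3 = A·v_2 = (4, 2).
v_4 = A·v_3 = (3, 3).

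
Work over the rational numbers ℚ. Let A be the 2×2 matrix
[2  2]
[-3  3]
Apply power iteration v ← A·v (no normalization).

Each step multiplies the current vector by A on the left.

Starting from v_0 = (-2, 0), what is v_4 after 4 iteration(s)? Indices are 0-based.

v_4 = (292, 30)

v_0 = (-2, 0).
v_1 = A·v_0 = (-4, 6).
v_2 = A·v_1 = (4, 30).
v_3 = A·v_2 = (68, 78).
v_4 = A·v_3 = (292, 30).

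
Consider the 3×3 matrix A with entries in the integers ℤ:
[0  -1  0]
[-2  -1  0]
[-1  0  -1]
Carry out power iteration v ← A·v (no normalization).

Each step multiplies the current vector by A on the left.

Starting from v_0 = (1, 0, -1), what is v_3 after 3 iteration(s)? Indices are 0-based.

v_0 = (1, 0, -1).
v_1 = A·v_0 = (0, -2, 0).
v_2 = A·v_1 = (2, 2, 0).
v_3 = A·v_2 = (-2, -6, -2).

v_3 = (-2, -6, -2)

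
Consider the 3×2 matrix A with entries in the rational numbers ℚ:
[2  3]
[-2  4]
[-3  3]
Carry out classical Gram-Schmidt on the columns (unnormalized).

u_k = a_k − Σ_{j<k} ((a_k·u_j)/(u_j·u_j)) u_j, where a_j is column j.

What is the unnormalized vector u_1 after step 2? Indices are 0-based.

Step 1: u_0 = a_0 = (2, -2, -3).
Step 2: u_1 = a_1 − (-11/17)·u_0 = (73/17, 46/17, 18/17).

u_1 = (73/17, 46/17, 18/17)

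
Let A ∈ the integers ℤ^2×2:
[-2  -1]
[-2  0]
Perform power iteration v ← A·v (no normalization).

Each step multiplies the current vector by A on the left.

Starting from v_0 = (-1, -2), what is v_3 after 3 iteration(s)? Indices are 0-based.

v_0 = (-1, -2).
v_1 = A·v_0 = (4, 2).
v_2 = A·v_1 = (-10, -8).
v_3 = A·v_2 = (28, 20).

v_3 = (28, 20)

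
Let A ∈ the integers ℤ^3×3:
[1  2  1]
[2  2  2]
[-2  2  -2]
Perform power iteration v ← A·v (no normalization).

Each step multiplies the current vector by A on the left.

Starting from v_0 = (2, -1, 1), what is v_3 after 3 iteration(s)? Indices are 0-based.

v_3 = (11, 34, -58)

v_0 = (2, -1, 1).
v_1 = A·v_0 = (1, 4, -8).
v_2 = A·v_1 = (1, -6, 22).
v_3 = A·v_2 = (11, 34, -58).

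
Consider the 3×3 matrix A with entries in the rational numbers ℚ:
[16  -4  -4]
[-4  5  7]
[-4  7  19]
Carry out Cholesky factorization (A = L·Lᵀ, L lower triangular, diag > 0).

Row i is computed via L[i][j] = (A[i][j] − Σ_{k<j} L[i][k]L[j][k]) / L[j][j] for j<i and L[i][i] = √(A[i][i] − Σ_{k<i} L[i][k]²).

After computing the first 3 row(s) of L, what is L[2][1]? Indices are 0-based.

Step 1: L[0][0] = √(16) = 4.
  L[1][0] = (-4) / L[0][0] = -1.
Step 2: L[1][1] = √(4) = 2.
  L[2][0] = (-4) / L[0][0] = -1.
  L[2][1] = (6) / L[1][1] = 3.
Step 3: L[2][2] = √(9) = 3.

L[2][1] = 3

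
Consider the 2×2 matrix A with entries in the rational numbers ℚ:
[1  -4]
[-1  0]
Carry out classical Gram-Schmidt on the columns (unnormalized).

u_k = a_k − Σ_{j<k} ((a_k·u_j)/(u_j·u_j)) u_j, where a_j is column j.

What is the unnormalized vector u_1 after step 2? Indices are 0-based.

u_1 = (-2, -2)

Step 1: u_0 = a_0 = (1, -1).
Step 2: u_1 = a_1 − (-2)·u_0 = (-2, -2).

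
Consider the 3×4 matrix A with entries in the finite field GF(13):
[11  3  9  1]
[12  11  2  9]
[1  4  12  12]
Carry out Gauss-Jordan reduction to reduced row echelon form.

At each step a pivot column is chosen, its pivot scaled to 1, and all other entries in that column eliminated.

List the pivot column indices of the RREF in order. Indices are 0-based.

[1] R0 /= 11  ⇒  (1, 5, 2, 6)
     R1 -= 12·R0  ⇒  (0, 3, 4, 2)
     R2 -= 1·R0  ⇒  (0, 12, 10, 6)
[2] R1 /= 3  ⇒  (0, 1, 10, 5)
     R0 -= 5·R1  ⇒  (1, 0, 4, 7)
     R2 -= 12·R1  ⇒  (0, 0, 7, 11)
[3] R2 /= 7  ⇒  (0, 0, 1, 9)
     R0 -= 4·R2  ⇒  (1, 0, 0, 10)
     R1 -= 10·R2  ⇒  (0, 1, 0, 6)

pivot columns: 0, 1, 2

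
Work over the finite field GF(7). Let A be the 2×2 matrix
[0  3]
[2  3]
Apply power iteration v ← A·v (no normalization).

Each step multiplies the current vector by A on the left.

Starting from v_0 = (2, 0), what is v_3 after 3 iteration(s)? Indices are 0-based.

v_3 = (1, 4)

v_0 = (2, 0).
v_1 = A·v_0 = (0, 4).
v_2 = A·v_1 = (5, 5).
v_3 = A·v_2 = (1, 4).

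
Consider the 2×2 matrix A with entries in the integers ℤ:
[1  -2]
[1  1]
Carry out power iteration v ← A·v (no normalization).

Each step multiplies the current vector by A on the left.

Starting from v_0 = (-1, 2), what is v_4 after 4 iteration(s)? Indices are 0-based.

v_0 = (-1, 2).
v_1 = A·v_0 = (-5, 1).
v_2 = A·v_1 = (-7, -4).
v_3 = A·v_2 = (1, -11).
v_4 = A·v_3 = (23, -10).

v_4 = (23, -10)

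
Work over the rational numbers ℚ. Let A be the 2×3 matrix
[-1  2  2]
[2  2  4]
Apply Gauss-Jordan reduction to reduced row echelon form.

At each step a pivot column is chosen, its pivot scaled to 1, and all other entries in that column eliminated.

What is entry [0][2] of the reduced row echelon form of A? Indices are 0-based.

pivot(0,0)=-1: scale R0 → (1, -2, -2)
  clear (1,0): R1 −= (2)R0 → (0, 6, 8)
pivot(1,1)=6: scale R1 → (0, 1, 4/3)
  clear (0,1): R0 −= (-2)R1 → (1, 0, 2/3)

M[0][2] = 2/3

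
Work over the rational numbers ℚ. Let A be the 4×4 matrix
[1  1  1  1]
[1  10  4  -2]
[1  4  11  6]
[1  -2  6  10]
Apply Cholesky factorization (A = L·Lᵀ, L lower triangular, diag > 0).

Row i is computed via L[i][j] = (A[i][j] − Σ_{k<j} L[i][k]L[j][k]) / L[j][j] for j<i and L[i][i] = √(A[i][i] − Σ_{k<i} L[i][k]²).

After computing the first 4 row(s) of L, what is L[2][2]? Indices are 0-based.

Step 1: L[0][0] = √(1) = 1.
  L[1][0] = (1) / L[0][0] = 1.
Step 2: L[1][1] = √(9) = 3.
  L[2][0] = (1) / L[0][0] = 1.
  L[2][1] = (3) / L[1][1] = 1.
Step 3: L[2][2] = √(9) = 3.
  L[3][0] = (1) / L[0][0] = 1.
  L[3][1] = (-3) / L[1][1] = -1.
  L[3][2] = (6) / L[2][2] = 2.
Step 4: L[3][3] = √(4) = 2.

L[2][2] = 3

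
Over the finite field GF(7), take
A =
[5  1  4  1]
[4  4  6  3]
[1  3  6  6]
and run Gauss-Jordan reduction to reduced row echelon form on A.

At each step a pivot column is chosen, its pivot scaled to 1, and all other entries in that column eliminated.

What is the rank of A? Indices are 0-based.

pivot(0,0)=5: scale R0 → (1, 3, 5, 3)
  clear (1,0): R1 −= (4)R0 → (0, 6, 0, 5)
  clear (2,0): R2 −= (1)R0 → (0, 0, 1, 3)
pivot(1,1)=6: scale R1 → (0, 1, 0, 2)
  clear (0,1): R0 −= (3)R1 → (1, 0, 5, 4)
pivot(2,2)=1: scale R2 → (0, 0, 1, 3)
  clear (0,2): R0 −= (5)R2 → (1, 0, 0, 3)

rank = 3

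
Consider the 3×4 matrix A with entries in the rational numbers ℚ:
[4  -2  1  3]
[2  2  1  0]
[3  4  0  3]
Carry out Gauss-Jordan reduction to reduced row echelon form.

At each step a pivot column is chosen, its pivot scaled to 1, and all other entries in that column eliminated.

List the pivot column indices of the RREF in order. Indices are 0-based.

pivot columns: 0, 1, 2

[1] R0 /= 4  ⇒  (1, -1/2, 1/4, 3/4)
     R1 -= 2·R0  ⇒  (0, 3, 1/2, -3/2)
     R2 -= 3·R0  ⇒  (0, 11/2, -3/4, 3/4)
[2] R1 /= 3  ⇒  (0, 1, 1/6, -1/2)
     R0 -= -1/2·R1  ⇒  (1, 0, 1/3, 1/2)
     R2 -= 11/2·R1  ⇒  (0, 0, -5/3, 7/2)
[3] R2 /= -5/3  ⇒  (0, 0, 1, -21/10)
     R0 -= 1/3·R2  ⇒  (1, 0, 0, 6/5)
     R1 -= 1/6·R2  ⇒  (0, 1, 0, -3/20)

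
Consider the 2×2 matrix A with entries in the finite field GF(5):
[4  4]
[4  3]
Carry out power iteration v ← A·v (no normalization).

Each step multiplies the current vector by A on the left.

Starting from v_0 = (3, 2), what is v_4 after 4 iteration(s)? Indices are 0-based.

v_4 = (1, 1)

v_0 = (3, 2).
v_1 = A·v_0 = (0, 3).
v_2 = A·v_1 = (2, 4).
v_3 = A·v_2 = (4, 0).
v_4 = A·v_3 = (1, 1).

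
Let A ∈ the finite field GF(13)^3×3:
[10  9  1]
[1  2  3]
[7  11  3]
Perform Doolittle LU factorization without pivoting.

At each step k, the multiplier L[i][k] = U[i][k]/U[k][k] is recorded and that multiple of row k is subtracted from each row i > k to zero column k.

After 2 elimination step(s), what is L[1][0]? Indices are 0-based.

k=0: U[0][0]=10
  eliminate (1,0): mult=4, new row 1: (0, 5, 12); set L[1][0]=4
  eliminate (2,0): mult=2, new row 2: (0, 6, 1); set L[2][0]=2
k=1: U[1][1]=5
  eliminate (2,1): mult=9, new row 2: (0, 0, 10); set L[2][1]=9

L[1][0] = 4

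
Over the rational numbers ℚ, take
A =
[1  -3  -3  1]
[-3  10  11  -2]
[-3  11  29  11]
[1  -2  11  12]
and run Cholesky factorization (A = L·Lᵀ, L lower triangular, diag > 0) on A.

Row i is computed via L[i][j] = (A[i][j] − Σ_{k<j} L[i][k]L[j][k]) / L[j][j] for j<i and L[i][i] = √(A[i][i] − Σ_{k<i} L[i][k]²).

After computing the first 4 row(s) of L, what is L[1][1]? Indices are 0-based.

L[1][1] = 1

Step 1: L[0][0] = √(1) = 1.
  L[1][0] = (-3) / L[0][0] = -3.
Step 2: L[1][1] = √(1) = 1.
  L[2][0] = (-3) / L[0][0] = -3.
  L[2][1] = (2) / L[1][1] = 2.
Step 3: L[2][2] = √(16) = 4.
  L[3][0] = (1) / L[0][0] = 1.
  L[3][1] = (1) / L[1][1] = 1.
  L[3][2] = (12) / L[2][2] = 3.
Step 4: L[3][3] = √(1) = 1.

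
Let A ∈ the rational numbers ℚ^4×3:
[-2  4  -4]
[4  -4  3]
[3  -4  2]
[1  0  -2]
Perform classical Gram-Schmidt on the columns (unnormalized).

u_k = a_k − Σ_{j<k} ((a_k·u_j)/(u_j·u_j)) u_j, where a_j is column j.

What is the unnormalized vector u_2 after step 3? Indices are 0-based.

u_2 = (0, 1, -1, -1)

Step 1: u_0 = a_0 = (-2, 4, 3, 1).
Step 2: u_1 = a_1 − (-6/5)·u_0 = (8/5, 4/5, -2/5, 6/5).
Step 3: u_2 = a_2 − (4/5)·u_0 − (-3/2)·u_1 = (0, 1, -1, -1).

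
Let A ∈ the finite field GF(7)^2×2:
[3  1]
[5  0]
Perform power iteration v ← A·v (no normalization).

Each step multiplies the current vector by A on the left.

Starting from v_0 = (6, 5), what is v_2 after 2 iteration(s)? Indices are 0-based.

v_0 = (6, 5).
v_1 = A·v_0 = (2, 2).
v_2 = A·v_1 = (1, 3).

v_2 = (1, 3)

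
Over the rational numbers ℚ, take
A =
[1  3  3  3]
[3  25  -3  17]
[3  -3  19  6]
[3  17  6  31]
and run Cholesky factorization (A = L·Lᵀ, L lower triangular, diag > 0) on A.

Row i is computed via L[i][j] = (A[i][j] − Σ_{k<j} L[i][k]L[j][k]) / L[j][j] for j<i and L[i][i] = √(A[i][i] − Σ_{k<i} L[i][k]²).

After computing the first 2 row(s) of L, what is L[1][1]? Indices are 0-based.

Step 1: L[0][0] = √(1) = 1.
  L[1][0] = (3) / L[0][0] = 3.
Step 2: L[1][1] = √(16) = 4.

L[1][1] = 4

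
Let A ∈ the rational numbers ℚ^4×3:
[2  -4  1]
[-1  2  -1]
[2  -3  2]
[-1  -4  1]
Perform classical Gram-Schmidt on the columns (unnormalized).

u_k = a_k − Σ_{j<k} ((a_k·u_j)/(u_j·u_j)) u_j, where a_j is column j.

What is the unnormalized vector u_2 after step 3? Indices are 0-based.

u_2 = (-101/153, -26/153, 32/51, 16/153)

Step 1: u_0 = a_0 = (2, -1, 2, -1).
Step 2: u_1 = a_1 − (-6/5)·u_0 = (-8/5, 4/5, -3/5, -26/5).
Step 3: u_2 = a_2 − (3/5)·u_0 − (-44/153)·u_1 = (-101/153, -26/153, 32/51, 16/153).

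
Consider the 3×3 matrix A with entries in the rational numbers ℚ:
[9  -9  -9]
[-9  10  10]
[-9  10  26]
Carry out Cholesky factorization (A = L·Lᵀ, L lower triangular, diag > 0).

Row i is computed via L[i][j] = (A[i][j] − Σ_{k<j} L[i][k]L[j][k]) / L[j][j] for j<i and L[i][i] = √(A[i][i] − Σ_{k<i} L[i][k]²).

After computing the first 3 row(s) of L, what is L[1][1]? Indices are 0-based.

Step 1: L[0][0] = √(9) = 3.
  L[1][0] = (-9) / L[0][0] = -3.
Step 2: L[1][1] = √(1) = 1.
  L[2][0] = (-9) / L[0][0] = -3.
  L[2][1] = (1) / L[1][1] = 1.
Step 3: L[2][2] = √(16) = 4.

L[1][1] = 1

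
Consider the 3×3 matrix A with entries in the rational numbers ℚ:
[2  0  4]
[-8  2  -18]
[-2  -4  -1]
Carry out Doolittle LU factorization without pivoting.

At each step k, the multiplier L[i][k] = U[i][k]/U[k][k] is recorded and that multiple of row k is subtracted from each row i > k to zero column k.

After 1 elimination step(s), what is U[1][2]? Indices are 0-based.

U[1][2] = -2

[col 0] pivot 2
  R1 -= -4*R0 → (0, 2, -2)  (L[1][0] := -4)
  R2 -= -1*R0 → (0, -4, 3)  (L[2][0] := -1)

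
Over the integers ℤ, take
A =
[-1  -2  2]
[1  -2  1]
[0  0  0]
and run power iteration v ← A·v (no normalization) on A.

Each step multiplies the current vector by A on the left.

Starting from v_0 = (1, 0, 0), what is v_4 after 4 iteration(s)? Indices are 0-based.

v_4 = (-17, -3, 0)

v_0 = (1, 0, 0).
v_1 = A·v_0 = (-1, 1, 0).
v_2 = A·v_1 = (-1, -3, 0).
v_3 = A·v_2 = (7, 5, 0).
v_4 = A·v_3 = (-17, -3, 0).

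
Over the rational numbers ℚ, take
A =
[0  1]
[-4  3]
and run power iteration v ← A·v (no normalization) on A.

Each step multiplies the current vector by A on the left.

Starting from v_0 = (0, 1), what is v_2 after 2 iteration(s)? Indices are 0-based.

v_2 = (3, 5)

v_0 = (0, 1).
v_1 = A·v_0 = (1, 3).
v_2 = A·v_1 = (3, 5).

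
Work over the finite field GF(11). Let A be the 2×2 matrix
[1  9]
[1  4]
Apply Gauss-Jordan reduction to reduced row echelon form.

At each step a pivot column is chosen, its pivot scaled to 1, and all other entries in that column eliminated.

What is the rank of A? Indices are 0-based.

rank = 2

[1] R0 /= 1  ⇒  (1, 9)
     R1 -= 1·R0  ⇒  (0, 6)
[2] R1 /= 6  ⇒  (0, 1)
     R0 -= 9·R1  ⇒  (1, 0)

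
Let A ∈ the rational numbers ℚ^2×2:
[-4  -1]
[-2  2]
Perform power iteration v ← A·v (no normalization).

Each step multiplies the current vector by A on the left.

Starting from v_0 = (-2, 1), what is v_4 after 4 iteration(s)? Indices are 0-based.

v_0 = (-2, 1).
v_1 = A·v_0 = (7, 6).
v_2 = A·v_1 = (-34, -2).
v_3 = A·v_2 = (138, 64).
v_4 = A·v_3 = (-616, -148).

v_4 = (-616, -148)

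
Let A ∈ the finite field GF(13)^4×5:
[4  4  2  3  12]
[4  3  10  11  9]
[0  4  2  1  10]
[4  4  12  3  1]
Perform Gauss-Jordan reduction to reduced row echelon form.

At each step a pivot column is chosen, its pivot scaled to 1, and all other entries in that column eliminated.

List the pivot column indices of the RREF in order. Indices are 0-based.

pivot columns: 0, 1, 2, 3

pivot(0,0)=4: scale R0 → (1, 1, 7, 4, 3)
  clear (1,0): R1 −= (4)R0 → (0, 12, 8, 8, 10)
  clear (3,0): R3 −= (4)R0 → (0, 0, 10, 0, 2)
pivot(1,1)=12: scale R1 → (0, 1, 5, 5, 3)
  clear (0,1): R0 −= (1)R1 → (1, 0, 2, 12, 0)
  clear (2,1): R2 −= (4)R1 → (0, 0, 8, 7, 11)
pivot(2,2)=8: scale R2 → (0, 0, 1, 9, 3)
  clear (0,2): R0 −= (2)R2 → (1, 0, 0, 7, 7)
  clear (1,2): R1 −= (5)R2 → (0, 1, 0, 12, 1)
  clear (3,2): R3 −= (10)R2 → (0, 0, 0, 1, 11)
pivot(3,3)=1: scale R3 → (0, 0, 0, 1, 11)
  clear (0,3): R0 −= (7)R3 → (1, 0, 0, 0, 8)
  clear (1,3): R1 −= (12)R3 → (0, 1, 0, 0, 12)
  clear (2,3): R2 −= (9)R3 → (0, 0, 1, 0, 8)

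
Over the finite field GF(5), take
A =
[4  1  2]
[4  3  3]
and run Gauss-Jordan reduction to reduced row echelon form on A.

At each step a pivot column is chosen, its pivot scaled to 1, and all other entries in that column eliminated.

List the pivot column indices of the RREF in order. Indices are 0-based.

pivot columns: 0, 1

[1] R0 /= 4  ⇒  (1, 4, 3)
     R1 -= 4·R0  ⇒  (0, 2, 1)
[2] R1 /= 2  ⇒  (0, 1, 3)
     R0 -= 4·R1  ⇒  (1, 0, 1)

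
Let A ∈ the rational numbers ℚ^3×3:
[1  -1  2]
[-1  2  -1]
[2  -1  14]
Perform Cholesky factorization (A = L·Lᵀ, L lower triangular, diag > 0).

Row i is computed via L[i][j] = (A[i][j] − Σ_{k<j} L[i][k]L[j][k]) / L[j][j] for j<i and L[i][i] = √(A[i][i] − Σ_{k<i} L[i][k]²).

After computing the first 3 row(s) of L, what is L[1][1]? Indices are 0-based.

L[1][1] = 1

Step 1: L[0][0] = √(1) = 1.
  L[1][0] = (-1) / L[0][0] = -1.
Step 2: L[1][1] = √(1) = 1.
  L[2][0] = (2) / L[0][0] = 2.
  L[2][1] = (1) / L[1][1] = 1.
Step 3: L[2][2] = √(9) = 3.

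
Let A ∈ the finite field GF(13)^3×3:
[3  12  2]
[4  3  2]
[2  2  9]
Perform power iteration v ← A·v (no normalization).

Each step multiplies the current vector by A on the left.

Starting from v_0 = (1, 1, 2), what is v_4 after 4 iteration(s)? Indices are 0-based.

v_4 = (5, 11, 10)

v_0 = (1, 1, 2).
v_1 = A·v_0 = (6, 11, 9).
v_2 = A·v_1 = (12, 10, 11).
v_3 = A·v_2 = (9, 9, 0).
v_4 = A·v_3 = (5, 11, 10).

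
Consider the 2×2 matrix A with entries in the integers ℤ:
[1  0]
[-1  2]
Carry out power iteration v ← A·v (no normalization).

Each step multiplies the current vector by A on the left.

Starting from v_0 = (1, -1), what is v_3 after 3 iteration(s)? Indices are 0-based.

v_0 = (1, -1).
v_1 = A·v_0 = (1, -3).
v_2 = A·v_1 = (1, -7).
v_3 = A·v_2 = (1, -15).

v_3 = (1, -15)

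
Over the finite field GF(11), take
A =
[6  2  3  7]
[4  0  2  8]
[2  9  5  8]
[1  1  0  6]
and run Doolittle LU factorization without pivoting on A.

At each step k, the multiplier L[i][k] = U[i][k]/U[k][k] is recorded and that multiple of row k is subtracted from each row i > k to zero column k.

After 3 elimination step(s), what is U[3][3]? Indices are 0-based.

Step 1: pivot at (0,0) is 6.
  row1 ← row1 − (8)·row0  ⇒  L[1][0]=8, U row1=(0, 6, 0, 7)
  row2 ← row2 − (4)·row0  ⇒  L[2][0]=4, U row2=(0, 1, 4, 2)
  row3 ← row3 − (2)·row0  ⇒  L[3][0]=2, U row3=(0, 8, 5, 3)
Step 2: pivot at (1,1) is 6.
  row2 ← row2 − (2)·row1  ⇒  L[2][1]=2, U row2=(0, 0, 4, 10)
  row3 ← row3 − (5)·row1  ⇒  L[3][1]=5, U row3=(0, 0, 5, 1)
Step 3: pivot at (2,2) is 4.
  row3 ← row3 − (4)·row2  ⇒  L[3][2]=4, U row3=(0, 0, 0, 5)

U[3][3] = 5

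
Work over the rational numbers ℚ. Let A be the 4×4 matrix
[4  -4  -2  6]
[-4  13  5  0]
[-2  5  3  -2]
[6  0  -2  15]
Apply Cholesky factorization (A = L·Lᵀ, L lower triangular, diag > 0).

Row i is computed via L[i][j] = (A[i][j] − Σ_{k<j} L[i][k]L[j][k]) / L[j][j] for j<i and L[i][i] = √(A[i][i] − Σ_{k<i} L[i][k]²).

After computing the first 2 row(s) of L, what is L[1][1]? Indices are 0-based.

L[1][1] = 3

Step 1: L[0][0] = √(4) = 2.
  L[1][0] = (-4) / L[0][0] = -2.
Step 2: L[1][1] = √(9) = 3.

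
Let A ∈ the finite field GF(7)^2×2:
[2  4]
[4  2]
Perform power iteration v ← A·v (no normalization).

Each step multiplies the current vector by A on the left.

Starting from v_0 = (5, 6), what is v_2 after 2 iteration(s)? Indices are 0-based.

v_2 = (0, 4)

v_0 = (5, 6).
v_1 = A·v_0 = (6, 4).
v_2 = A·v_1 = (0, 4).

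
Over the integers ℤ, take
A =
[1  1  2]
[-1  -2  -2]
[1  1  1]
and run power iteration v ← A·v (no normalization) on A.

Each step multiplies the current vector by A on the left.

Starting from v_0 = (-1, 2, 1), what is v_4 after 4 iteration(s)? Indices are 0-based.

v_0 = (-1, 2, 1).
v_1 = A·v_0 = (3, -5, 2).
v_2 = A·v_1 = (2, 3, 0).
v_3 = A·v_2 = (5, -8, 5).
v_4 = A·v_3 = (7, 1, 2).

v_4 = (7, 1, 2)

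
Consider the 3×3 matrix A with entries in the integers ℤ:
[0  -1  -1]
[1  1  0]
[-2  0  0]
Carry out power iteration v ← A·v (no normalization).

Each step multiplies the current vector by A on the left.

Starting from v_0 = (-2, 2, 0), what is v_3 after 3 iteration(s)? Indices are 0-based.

v_3 = (-2, -6, 8)

v_0 = (-2, 2, 0).
v_1 = A·v_0 = (-2, 0, 4).
v_2 = A·v_1 = (-4, -2, 4).
v_3 = A·v_2 = (-2, -6, 8).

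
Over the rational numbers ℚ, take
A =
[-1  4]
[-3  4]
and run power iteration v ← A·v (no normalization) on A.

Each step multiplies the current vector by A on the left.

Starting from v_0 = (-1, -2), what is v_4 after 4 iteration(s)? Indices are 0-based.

v_4 = (155, 121)

v_0 = (-1, -2).
v_1 = A·v_0 = (-7, -5).
v_2 = A·v_1 = (-13, 1).
v_3 = A·v_2 = (17, 43).
v_4 = A·v_3 = (155, 121).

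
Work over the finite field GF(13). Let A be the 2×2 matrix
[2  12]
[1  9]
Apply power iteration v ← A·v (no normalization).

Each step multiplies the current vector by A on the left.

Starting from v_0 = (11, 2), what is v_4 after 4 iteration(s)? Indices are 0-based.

v_4 = (10, 7)

v_0 = (11, 2).
v_1 = A·v_0 = (7, 3).
v_2 = A·v_1 = (11, 8).
v_3 = A·v_2 = (1, 5).
v_4 = A·v_3 = (10, 7).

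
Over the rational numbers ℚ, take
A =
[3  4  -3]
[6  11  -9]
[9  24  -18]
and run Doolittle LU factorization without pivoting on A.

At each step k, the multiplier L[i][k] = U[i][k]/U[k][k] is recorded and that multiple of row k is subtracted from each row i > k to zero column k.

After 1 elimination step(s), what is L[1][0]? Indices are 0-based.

L[1][0] = 2

Step 1: pivot at (0,0) is 3.
  row1 ← row1 − (2)·row0  ⇒  L[1][0]=2, U row1=(0, 3, -3)
  row2 ← row2 − (3)·row0  ⇒  L[2][0]=3, U row2=(0, 12, -9)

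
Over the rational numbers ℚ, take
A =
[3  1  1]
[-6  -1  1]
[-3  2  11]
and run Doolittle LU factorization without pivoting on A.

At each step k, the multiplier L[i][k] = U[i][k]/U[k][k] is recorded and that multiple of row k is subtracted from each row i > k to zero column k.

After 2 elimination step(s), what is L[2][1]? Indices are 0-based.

[col 0] pivot 3
  R1 -= -2*R0 → (0, 1, 3)  (L[1][0] := -2)
  R2 -= -1*R0 → (0, 3, 12)  (L[2][0] := -1)
[col 1] pivot 1
  R2 -= 3*R1 → (0, 0, 3)  (L[2][1] := 3)

L[2][1] = 3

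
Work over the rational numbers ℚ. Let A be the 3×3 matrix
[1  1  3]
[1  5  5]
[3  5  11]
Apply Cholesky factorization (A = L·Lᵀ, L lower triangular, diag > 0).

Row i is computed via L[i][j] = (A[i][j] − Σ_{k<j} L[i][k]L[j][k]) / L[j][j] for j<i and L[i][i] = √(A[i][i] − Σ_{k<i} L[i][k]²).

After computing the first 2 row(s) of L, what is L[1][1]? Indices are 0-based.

L[1][1] = 2

Step 1: L[0][0] = √(1) = 1.
  L[1][0] = (1) / L[0][0] = 1.
Step 2: L[1][1] = √(4) = 2.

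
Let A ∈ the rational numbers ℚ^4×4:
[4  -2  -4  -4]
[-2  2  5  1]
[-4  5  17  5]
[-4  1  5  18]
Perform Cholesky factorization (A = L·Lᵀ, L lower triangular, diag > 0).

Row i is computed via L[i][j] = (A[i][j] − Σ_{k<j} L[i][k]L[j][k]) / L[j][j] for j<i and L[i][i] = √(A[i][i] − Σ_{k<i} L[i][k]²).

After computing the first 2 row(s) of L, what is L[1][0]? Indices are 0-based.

Step 1: L[0][0] = √(4) = 2.
  L[1][0] = (-2) / L[0][0] = -1.
Step 2: L[1][1] = √(1) = 1.

L[1][0] = -1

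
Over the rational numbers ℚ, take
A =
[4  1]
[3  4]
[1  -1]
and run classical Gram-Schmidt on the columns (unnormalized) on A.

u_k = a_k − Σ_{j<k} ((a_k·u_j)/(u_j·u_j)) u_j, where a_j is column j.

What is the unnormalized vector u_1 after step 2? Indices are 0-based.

Step 1: u_0 = a_0 = (4, 3, 1).
Step 2: u_1 = a_1 − (15/26)·u_0 = (-17/13, 59/26, -41/26).

u_1 = (-17/13, 59/26, -41/26)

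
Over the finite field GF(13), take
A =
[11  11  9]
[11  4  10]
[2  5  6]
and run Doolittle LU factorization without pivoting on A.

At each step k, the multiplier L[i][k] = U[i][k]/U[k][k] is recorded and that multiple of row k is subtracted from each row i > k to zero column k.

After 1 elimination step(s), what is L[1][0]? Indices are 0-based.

[col 0] pivot 11
  R1 -= 1*R0 → (0, 6, 1)  (L[1][0] := 1)
  R2 -= 12*R0 → (0, 3, 2)  (L[2][0] := 12)

L[1][0] = 1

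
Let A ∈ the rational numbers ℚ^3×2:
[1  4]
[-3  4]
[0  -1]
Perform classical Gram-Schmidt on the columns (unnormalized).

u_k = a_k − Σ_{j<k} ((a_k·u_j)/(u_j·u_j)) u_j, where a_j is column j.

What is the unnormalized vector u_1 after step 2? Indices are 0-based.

u_1 = (24/5, 8/5, -1)

Step 1: u_0 = a_0 = (1, -3, 0).
Step 2: u_1 = a_1 − (-4/5)·u_0 = (24/5, 8/5, -1).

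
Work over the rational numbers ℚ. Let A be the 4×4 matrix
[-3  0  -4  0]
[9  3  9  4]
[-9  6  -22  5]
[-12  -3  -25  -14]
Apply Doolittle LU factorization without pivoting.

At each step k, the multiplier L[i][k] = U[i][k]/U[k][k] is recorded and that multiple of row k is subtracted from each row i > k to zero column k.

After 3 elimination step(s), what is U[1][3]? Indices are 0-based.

[col 0] pivot -3
  R1 -= -3*R0 → (0, 3, -3, 4)  (L[1][0] := -3)
  R2 -= 3*R0 → (0, 6, -10, 5)  (L[2][0] := 3)
  R3 -= 4*R0 → (0, -3, -9, -14)  (L[3][0] := 4)
[col 1] pivot 3
  R2 -= 2*R1 → (0, 0, -4, -3)  (L[2][1] := 2)
  R3 -= -1*R1 → (0, 0, -12, -10)  (L[3][1] := -1)
[col 2] pivot -4
  R3 -= 3*R2 → (0, 0, 0, -1)  (L[3][2] := 3)

U[1][3] = 4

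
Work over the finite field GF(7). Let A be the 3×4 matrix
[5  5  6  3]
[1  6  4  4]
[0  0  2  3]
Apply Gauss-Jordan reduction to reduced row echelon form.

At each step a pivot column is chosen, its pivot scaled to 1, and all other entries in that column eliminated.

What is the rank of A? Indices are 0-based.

rank = 3

[1] R0 /= 5  ⇒  (1, 1, 4, 2)
     R1 -= 1·R0  ⇒  (0, 5, 0, 2)
[2] R1 /= 5  ⇒  (0, 1, 0, 6)
     R0 -= 1·R1  ⇒  (1, 0, 4, 3)
[3] R2 /= 2  ⇒  (0, 0, 1, 5)
     R0 -= 4·R2  ⇒  (1, 0, 0, 4)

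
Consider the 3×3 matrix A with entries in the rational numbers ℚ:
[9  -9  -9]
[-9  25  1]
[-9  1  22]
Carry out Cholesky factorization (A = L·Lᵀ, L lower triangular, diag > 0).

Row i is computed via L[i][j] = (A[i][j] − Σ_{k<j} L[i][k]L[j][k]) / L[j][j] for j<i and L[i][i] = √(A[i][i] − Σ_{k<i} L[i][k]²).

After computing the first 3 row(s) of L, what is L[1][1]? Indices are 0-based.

L[1][1] = 4

Step 1: L[0][0] = √(9) = 3.
  L[1][0] = (-9) / L[0][0] = -3.
Step 2: L[1][1] = √(16) = 4.
  L[2][0] = (-9) / L[0][0] = -3.
  L[2][1] = (-8) / L[1][1] = -2.
Step 3: L[2][2] = √(9) = 3.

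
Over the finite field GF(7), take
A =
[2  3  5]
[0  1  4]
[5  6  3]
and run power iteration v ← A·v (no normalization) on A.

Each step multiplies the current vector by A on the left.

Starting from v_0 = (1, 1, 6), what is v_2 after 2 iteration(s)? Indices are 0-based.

v_0 = (1, 1, 6).
v_1 = A·v_0 = (0, 4, 1).
v_2 = A·v_1 = (3, 1, 6).

v_2 = (3, 1, 6)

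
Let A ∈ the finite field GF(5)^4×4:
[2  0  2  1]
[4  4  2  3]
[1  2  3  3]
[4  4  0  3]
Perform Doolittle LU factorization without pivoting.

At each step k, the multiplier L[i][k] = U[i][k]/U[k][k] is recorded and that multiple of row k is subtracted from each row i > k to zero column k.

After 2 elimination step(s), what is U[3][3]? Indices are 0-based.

U[3][3] = 0

k=0: U[0][0]=2
  eliminate (1,0): mult=2, new row 1: (0, 4, 3, 1); set L[1][0]=2
  eliminate (2,0): mult=3, new row 2: (0, 2, 2, 0); set L[2][0]=3
  eliminate (3,0): mult=2, new row 3: (0, 4, 1, 1); set L[3][0]=2
k=1: U[1][1]=4
  eliminate (2,1): mult=3, new row 2: (0, 0, 3, 2); set L[2][1]=3
  eliminate (3,1): mult=1, new row 3: (0, 0, 3, 0); set L[3][1]=1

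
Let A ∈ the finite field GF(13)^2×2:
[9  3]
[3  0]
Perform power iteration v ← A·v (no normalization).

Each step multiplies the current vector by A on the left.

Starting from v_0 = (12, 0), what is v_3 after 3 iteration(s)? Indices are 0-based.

v_3 = (6, 3)

v_0 = (12, 0).
v_1 = A·v_0 = (4, 10).
v_2 = A·v_1 = (1, 12).
v_3 = A·v_2 = (6, 3).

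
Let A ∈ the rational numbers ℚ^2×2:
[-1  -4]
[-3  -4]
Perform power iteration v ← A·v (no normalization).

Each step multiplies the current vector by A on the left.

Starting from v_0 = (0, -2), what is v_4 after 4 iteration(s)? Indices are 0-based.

v_4 = (-1640, -2168)

v_0 = (0, -2).
v_1 = A·v_0 = (8, 8).
v_2 = A·v_1 = (-40, -56).
v_3 = A·v_2 = (264, 344).
v_4 = A·v_3 = (-1640, -2168).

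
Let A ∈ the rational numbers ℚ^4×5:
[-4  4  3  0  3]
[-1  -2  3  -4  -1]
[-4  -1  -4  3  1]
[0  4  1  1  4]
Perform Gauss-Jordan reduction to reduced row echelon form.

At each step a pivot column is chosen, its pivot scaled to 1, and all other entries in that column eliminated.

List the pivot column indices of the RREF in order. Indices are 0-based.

pivot columns: 0, 1, 2, 3

[1] R0 /= -4  ⇒  (1, -1, -3/4, 0, -3/4)
     R1 -= -1·R0  ⇒  (0, -3, 9/4, -4, -7/4)
     R2 -= -4·R0  ⇒  (0, -5, -7, 3, -2)
[2] R1 /= -3  ⇒  (0, 1, -3/4, 4/3, 7/12)
     R0 -= -1·R1  ⇒  (1, 0, -3/2, 4/3, -1/6)
     R2 -= -5·R1  ⇒  (0, 0, -43/4, 29/3, 11/12)
     R3 -= 4·R1  ⇒  (0, 0, 4, -13/3, 5/3)
[3] R2 /= -43/4  ⇒  (0, 0, 1, -116/129, -11/129)
     R0 -= -3/2·R2  ⇒  (1, 0, 0, -2/129, -38/129)
     R1 -= -3/4·R2  ⇒  (0, 1, 0, 85/129, 67/129)
     R3 -= 4·R2  ⇒  (0, 0, 0, -95/129, 259/129)
[4] R3 /= -95/129  ⇒  (0, 0, 0, 1, -259/95)
     R0 -= -2/129·R3  ⇒  (1, 0, 0, 0, -32/95)
     R1 -= 85/129·R3  ⇒  (0, 1, 0, 0, 44/19)
     R2 -= -116/129·R3  ⇒  (0, 0, 1, 0, -241/95)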